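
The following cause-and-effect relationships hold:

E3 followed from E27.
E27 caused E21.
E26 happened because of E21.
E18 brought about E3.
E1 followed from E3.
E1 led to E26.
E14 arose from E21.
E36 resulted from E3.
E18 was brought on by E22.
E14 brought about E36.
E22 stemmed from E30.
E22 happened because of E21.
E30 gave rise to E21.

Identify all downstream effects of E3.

E1, E26, E36

Direct effects: E1, E36.
2 steps out: E26.
Not reachable from it: E30, E27, E21, E14, E22, E18.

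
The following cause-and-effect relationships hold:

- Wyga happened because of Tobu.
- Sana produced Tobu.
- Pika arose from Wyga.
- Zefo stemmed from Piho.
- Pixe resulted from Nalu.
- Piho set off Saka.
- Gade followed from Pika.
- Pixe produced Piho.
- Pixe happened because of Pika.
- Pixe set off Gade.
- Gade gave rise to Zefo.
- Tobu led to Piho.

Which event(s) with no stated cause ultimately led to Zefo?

Tracing upstream from Zefo: Zefo ← Piho ← Tobu ← Sana.
A separate upstream branch: Zefo ← Gade ← Pixe ← Nalu.
Each of those chain origins has no stated cause.

Nalu, Sana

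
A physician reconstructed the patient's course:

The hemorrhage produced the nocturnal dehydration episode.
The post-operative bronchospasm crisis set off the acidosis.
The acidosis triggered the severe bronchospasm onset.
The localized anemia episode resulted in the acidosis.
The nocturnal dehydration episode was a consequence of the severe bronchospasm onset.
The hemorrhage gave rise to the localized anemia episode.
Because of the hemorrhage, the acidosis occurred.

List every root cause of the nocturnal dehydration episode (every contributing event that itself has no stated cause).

the hemorrhage, the post-operative bronchospasm crisis

Tracing upstream from the nocturnal dehydration episode: the nocturnal dehydration episode ← the hemorrhage.
A separate upstream branch: the nocturnal dehydration episode ← the severe bronchospasm onset ← the acidosis ← the post-operative bronchospasm crisis.
Each of those chain origins has no stated cause.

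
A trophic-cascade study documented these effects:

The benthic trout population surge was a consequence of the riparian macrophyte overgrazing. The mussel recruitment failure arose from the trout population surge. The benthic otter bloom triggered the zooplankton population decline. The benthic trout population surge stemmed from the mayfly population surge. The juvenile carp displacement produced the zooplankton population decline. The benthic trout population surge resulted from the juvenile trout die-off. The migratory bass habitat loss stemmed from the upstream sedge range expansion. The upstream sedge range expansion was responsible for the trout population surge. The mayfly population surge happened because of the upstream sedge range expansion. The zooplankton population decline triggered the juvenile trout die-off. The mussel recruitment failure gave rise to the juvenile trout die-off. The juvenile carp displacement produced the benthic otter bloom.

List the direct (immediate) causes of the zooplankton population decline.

the benthic otter bloom, the juvenile carp displacement

the benthic otter bloom, the juvenile carp displacement → the zooplankton population decline with nothing further upstream stated.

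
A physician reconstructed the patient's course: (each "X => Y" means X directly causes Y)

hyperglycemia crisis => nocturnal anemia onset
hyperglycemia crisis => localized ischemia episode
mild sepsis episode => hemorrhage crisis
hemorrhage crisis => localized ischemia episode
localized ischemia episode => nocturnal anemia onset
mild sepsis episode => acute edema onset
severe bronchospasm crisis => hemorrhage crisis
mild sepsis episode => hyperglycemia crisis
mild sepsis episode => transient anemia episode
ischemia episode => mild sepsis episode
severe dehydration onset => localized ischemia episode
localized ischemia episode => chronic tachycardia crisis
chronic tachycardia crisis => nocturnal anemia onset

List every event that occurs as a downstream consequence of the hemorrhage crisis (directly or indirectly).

the chronic tachycardia crisis, the localized ischemia episode, the nocturnal anemia onset

Direct effects: the localized ischemia episode.
2 steps out: the chronic tachycardia crisis, the nocturnal anemia onset.
Not reachable from it: the severe bronchospasm crisis, the ischemia episode, the mild sepsis episode, the transient anemia episode, the severe dehydration onset, the hyperglycemia crisis, the acute edema onset.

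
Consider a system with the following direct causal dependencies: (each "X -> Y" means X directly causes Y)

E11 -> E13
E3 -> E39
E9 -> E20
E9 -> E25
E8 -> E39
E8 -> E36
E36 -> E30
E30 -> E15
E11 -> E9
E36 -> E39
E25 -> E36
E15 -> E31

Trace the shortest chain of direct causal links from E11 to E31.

E11 → E9
E9 → E25
E25 → E36
E36 → E30
E30 → E15
E15 → E31
Length: 6 steps.

E11 → E9 → E25 → E36 → E30 → E15 → E31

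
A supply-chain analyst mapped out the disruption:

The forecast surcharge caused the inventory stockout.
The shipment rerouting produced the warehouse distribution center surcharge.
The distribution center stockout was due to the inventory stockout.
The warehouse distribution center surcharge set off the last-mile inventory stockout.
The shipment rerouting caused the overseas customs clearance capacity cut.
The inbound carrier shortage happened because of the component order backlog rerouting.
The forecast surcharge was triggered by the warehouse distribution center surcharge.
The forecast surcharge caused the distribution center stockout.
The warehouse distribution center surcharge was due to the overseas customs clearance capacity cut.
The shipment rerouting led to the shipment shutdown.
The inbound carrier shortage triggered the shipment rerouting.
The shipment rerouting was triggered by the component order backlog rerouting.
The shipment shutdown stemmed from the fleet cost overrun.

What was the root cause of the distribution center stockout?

Tracing upstream from the distribution center stockout: the distribution center stockout ← the forecast surcharge ← the warehouse distribution center surcharge ← the shipment rerouting ← the component order backlog rerouting.
The component order backlog rerouting has no stated cause, so it is the root.

the component order backlog rerouting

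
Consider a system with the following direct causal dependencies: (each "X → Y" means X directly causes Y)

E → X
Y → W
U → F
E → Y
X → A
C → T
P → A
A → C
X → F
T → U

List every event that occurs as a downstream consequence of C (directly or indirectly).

Direct effects: T.
2 steps out: U.
3 steps out: F.
Not reachable from it: E, Y, X, A, W, P.

F, T, U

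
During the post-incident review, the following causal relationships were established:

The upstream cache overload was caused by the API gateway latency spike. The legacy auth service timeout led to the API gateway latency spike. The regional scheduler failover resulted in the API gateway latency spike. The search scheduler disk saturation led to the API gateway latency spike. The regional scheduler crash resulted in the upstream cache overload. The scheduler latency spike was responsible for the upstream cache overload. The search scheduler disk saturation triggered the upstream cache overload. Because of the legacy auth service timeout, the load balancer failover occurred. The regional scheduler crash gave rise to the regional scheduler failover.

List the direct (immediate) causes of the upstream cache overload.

the API gateway latency spike, the regional scheduler crash, the scheduler latency spike, the search scheduler disk saturation

Upstream contributors include the legacy auth service timeout, the regional scheduler failover, but only the API gateway latency spike, the regional scheduler crash, the scheduler latency spike, the search scheduler disk saturation feed directly into the upstream cache overload.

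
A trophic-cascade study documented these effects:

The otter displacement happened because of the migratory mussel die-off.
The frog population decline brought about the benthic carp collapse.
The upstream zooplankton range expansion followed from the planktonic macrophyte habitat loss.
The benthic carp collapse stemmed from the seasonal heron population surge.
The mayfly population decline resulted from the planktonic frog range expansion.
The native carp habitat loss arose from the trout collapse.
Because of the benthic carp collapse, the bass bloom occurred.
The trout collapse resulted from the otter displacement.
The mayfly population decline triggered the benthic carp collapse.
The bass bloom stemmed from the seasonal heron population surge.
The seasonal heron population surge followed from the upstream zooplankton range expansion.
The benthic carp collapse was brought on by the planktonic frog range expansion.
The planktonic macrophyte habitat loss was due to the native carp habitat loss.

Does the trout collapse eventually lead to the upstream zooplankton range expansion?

There is a causal chain: the trout collapse → the native carp habitat loss → the planktonic macrophyte habitat loss → the upstream zooplankton range expansion.

Yes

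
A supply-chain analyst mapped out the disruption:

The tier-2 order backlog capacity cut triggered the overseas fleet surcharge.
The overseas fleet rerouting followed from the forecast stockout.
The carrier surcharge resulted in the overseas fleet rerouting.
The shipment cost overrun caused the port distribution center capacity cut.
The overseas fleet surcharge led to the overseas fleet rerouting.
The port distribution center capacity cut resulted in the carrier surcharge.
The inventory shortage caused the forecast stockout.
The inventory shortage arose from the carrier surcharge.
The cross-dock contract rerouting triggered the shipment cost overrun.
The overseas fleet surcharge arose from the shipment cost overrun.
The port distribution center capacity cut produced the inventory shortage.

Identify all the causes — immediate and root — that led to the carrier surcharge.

the cross-dock contract rerouting, the port distribution center capacity cut, the shipment cost overrun

Immediate cause of the carrier surcharge: the port distribution center capacity cut.
Further upstream: the cross-dock contract rerouting, the shipment cost overrun.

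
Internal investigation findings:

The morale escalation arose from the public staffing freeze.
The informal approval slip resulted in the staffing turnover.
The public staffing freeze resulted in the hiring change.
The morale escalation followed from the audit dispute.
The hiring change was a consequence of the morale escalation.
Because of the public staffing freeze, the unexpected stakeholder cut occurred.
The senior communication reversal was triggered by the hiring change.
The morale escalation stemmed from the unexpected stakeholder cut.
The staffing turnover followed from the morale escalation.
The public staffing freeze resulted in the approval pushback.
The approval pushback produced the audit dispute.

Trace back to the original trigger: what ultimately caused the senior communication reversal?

the public staffing freeze

Tracing upstream from the senior communication reversal: the senior communication reversal ← the hiring change ← the public staffing freeze.
The public staffing freeze has no stated cause, so it is the root.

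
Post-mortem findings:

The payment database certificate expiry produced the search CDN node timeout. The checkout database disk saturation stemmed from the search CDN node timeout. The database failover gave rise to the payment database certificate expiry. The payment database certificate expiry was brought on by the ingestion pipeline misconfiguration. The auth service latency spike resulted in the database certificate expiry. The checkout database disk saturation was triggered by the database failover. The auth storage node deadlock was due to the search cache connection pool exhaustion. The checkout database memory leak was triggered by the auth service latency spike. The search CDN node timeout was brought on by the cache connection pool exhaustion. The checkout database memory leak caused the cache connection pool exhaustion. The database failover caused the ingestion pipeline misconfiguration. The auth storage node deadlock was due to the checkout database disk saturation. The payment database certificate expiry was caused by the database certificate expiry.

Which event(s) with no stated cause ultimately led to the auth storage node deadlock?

the auth service latency spike, the database failover, the search cache connection pool exhaustion

Tracing upstream from the auth storage node deadlock: the auth storage node deadlock ← the checkout database disk saturation ← the database failover.
A separate upstream branch: the auth storage node deadlock ← the checkout database disk saturation ← the search CDN node timeout ← the payment database certificate expiry ← the database certificate expiry ← the auth service latency spike.
A separate upstream branch: the auth storage node deadlock ← the search cache connection pool exhaustion.
Each of those chain origins has no stated cause.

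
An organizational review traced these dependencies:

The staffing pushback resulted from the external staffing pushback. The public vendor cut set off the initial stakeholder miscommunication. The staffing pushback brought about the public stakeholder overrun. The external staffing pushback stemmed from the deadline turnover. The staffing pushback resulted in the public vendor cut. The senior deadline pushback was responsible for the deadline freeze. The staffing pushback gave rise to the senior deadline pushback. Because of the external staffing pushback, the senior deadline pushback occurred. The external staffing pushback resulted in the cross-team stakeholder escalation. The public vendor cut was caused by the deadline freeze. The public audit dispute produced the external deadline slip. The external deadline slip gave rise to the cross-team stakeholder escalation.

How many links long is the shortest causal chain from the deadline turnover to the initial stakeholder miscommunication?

Shortest chain: the deadline turnover → the external staffing pushback → the staffing pushback → the public vendor cut → the initial stakeholder miscommunication.

4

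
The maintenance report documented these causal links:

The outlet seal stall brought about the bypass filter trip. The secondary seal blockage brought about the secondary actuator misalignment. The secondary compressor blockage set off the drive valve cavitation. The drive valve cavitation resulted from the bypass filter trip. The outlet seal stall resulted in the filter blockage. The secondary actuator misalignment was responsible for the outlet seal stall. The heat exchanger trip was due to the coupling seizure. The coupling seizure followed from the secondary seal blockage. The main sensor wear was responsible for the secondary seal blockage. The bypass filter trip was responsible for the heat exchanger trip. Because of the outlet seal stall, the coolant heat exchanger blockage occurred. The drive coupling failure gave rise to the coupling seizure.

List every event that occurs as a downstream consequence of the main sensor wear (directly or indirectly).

the bypass filter trip, the coolant heat exchanger blockage, the coupling seizure, the drive valve cavitation, the filter blockage, the heat exchanger trip, the outlet seal stall, the secondary actuator misalignment, the secondary seal blockage

Direct effects: the secondary seal blockage.
2 steps out: the secondary actuator misalignment, the coupling seizure.
3 steps out: the outlet seal stall, the heat exchanger trip.
4 steps out: the bypass filter trip, the filter blockage, the coolant heat exchanger blockage.
5 steps out: the drive valve cavitation.
Not reachable from it: the secondary compressor blockage, the drive coupling failure.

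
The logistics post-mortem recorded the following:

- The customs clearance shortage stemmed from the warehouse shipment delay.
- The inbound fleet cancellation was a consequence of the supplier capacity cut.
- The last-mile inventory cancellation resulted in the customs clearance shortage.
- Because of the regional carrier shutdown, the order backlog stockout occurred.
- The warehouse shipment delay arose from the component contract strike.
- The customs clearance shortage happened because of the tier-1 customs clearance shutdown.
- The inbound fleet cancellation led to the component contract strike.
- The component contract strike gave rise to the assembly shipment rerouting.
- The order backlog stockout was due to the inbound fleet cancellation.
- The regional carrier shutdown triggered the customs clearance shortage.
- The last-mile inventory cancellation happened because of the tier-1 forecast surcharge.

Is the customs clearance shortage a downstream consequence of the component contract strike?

Yes

There is a causal chain: the component contract strike → the warehouse shipment delay → the customs clearance shortage.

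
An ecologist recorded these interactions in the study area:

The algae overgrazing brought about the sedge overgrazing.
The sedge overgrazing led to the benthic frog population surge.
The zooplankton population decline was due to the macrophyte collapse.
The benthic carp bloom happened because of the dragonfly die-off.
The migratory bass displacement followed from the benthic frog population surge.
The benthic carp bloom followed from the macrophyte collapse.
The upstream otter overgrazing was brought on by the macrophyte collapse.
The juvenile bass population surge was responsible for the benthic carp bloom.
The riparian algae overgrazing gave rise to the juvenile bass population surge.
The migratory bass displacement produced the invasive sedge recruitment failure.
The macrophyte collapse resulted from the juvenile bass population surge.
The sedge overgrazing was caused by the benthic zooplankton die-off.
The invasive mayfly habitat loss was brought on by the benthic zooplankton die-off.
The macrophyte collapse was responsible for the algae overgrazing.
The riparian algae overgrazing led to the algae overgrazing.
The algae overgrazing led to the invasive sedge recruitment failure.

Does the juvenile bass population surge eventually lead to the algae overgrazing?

Yes

There is a causal chain: the juvenile bass population surge → the macrophyte collapse → the algae overgrazing.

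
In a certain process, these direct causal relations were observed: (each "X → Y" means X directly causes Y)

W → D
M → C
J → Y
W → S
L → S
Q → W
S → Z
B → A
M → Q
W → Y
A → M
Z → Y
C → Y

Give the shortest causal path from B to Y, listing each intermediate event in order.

B → A → M → C → Y

B → A
A → M
M → C
C → Y
Length: 4 steps.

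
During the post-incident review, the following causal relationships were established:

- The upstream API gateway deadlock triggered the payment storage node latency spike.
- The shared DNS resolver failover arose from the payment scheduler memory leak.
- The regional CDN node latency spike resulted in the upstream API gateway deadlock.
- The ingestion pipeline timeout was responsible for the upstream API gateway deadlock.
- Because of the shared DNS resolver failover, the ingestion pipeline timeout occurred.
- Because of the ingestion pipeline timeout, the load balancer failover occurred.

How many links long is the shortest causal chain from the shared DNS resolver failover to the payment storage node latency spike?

Shortest chain: the shared DNS resolver failover → the ingestion pipeline timeout → the upstream API gateway deadlock → the payment storage node latency spike.

3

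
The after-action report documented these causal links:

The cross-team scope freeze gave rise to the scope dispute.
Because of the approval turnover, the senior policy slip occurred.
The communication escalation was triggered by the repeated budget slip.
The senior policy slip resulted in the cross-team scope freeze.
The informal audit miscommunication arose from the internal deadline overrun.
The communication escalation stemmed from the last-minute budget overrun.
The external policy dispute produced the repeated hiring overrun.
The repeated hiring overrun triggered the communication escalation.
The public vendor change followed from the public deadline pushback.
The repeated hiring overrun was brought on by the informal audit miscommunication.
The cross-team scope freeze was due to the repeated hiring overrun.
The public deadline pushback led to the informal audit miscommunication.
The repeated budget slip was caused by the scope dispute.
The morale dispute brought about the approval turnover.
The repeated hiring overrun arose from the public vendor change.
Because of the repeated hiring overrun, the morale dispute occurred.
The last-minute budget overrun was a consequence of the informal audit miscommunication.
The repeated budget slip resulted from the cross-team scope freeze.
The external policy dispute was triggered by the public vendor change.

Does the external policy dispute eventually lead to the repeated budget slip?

There is a causal chain: the external policy dispute → the repeated hiring overrun → the cross-team scope freeze → the repeated budget slip.

Yes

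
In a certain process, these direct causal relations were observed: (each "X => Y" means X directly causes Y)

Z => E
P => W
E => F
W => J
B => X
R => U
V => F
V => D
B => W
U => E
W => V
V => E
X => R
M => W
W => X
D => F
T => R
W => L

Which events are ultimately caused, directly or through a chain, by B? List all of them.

D, E, F, J, L, R, U, V, W, X

Direct effects: W, X.
2 steps out: L, J, V, R.
3 steps out: D, U, E, F.
Not reachable from it: M, P, Z, T.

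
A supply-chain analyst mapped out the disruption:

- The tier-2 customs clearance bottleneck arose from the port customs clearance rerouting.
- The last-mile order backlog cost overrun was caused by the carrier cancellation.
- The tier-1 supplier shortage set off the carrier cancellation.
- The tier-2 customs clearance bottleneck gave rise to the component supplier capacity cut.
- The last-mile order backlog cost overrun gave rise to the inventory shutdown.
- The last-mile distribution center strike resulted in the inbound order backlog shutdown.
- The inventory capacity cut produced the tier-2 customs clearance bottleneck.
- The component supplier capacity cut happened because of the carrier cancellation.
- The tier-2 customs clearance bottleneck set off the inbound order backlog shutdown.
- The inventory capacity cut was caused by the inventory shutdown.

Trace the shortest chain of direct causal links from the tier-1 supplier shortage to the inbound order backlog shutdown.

the tier-1 supplier shortage → the carrier cancellation
the carrier cancellation → the last-mile order backlog cost overrun
the last-mile order backlog cost overrun → the inventory shutdown
the inventory shutdown → the inventory capacity cut
the inventory capacity cut → the tier-2 customs clearance bottleneck
the tier-2 customs clearance bottleneck → the inbound order backlog shutdown
Length: 6 steps.

the tier-1 supplier shortage → the carrier cancellation → the last-mile order backlog cost overrun → the inventory shutdown → the inventory capacity cut → the tier-2 customs clearance bottleneck → the inbound order backlog shutdown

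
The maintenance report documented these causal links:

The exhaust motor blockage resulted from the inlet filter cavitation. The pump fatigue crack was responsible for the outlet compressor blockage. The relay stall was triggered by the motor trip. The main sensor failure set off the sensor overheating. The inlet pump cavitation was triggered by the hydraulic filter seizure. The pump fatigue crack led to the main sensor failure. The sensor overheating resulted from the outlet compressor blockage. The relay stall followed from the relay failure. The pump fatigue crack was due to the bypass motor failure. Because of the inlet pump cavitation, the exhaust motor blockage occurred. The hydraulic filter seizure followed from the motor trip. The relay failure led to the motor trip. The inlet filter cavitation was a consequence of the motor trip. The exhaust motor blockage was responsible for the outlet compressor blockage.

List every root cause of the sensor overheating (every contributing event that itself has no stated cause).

Tracing upstream from the sensor overheating: the sensor overheating ← the outlet compressor blockage ← the exhaust motor blockage ← the inlet filter cavitation ← the motor trip ← the relay failure.
A separate upstream branch: the sensor overheating ← the outlet compressor blockage ← the pump fatigue crack ← the bypass motor failure.
Each of those chain origins has no stated cause.

the bypass motor failure, the relay failure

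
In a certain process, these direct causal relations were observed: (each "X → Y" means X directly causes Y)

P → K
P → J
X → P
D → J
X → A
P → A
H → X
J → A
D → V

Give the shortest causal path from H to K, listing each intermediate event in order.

H → X
X → P
P → K
Length: 3 steps.

H → X → P → K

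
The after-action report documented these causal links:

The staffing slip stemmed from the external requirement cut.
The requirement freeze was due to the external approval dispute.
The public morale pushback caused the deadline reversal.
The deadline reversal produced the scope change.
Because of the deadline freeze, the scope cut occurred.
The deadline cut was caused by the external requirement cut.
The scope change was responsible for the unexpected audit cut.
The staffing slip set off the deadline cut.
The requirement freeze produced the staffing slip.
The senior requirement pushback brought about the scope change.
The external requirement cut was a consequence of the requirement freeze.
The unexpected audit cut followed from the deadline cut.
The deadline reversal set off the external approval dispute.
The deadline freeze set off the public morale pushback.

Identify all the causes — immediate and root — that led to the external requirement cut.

the deadline freeze, the deadline reversal, the external approval dispute, the public morale pushback, the requirement freeze

Immediate cause of the external requirement cut: the requirement freeze.
Further upstream: the deadline freeze, the public morale pushback, the deadline reversal, the external approval dispute.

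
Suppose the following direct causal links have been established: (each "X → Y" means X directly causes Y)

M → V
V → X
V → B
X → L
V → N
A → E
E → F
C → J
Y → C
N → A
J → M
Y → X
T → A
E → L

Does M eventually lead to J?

No

M leads to V, N, B, A, E, F, X, L; J is not among them.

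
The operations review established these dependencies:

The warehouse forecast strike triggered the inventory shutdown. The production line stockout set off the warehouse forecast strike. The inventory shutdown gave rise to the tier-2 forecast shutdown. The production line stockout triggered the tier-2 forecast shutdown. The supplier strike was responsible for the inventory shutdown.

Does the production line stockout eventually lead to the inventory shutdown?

Yes

There is a causal chain: the production line stockout → the warehouse forecast strike → the inventory shutdown.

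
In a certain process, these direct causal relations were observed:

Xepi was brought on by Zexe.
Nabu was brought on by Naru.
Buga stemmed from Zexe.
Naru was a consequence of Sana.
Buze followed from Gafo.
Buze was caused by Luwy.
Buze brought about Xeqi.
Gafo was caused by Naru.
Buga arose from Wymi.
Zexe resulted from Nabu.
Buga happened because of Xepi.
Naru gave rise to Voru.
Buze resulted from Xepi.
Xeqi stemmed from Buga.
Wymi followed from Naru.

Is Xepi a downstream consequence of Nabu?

Yes

There is a causal chain: Nabu → Zexe → Xepi.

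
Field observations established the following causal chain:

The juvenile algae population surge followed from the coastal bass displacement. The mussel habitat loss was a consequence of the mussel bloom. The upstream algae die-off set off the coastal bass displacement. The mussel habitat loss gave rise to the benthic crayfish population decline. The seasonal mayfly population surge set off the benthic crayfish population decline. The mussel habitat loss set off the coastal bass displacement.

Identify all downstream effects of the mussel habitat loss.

the benthic crayfish population decline, the coastal bass displacement, the juvenile algae population surge

Direct effects: the coastal bass displacement, the benthic crayfish population decline.
2 steps out: the juvenile algae population surge.
Not reachable from it: the seasonal mayfly population surge, the mussel bloom, the upstream algae die-off.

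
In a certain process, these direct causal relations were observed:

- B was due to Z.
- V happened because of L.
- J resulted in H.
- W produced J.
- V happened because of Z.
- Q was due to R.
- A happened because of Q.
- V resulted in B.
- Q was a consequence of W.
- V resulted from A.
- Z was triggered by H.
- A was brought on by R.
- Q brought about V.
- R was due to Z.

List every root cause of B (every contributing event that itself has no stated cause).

L, W

Tracing upstream from B: B ← V ← Q ← W.
A separate upstream branch: B ← V ← L.
Each of those chain origins has no stated cause.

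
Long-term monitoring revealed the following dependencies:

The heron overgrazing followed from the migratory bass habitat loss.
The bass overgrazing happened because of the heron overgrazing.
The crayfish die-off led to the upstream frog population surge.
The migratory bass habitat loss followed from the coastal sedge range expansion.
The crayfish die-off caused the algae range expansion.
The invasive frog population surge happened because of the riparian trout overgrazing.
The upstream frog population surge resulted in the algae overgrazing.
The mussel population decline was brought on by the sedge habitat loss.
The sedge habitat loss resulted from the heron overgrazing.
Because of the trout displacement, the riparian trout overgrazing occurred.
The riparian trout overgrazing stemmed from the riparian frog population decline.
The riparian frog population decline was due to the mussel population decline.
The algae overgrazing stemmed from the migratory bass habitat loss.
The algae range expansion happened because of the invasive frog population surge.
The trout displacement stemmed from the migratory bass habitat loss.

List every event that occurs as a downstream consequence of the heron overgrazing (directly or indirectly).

the algae range expansion, the bass overgrazing, the invasive frog population surge, the mussel population decline, the riparian frog population decline, the riparian trout overgrazing, the sedge habitat loss

Direct effects: the sedge habitat loss, the bass overgrazing.
2 steps out: the mussel population decline.
3 steps out: the riparian frog population decline.
4 steps out: the riparian trout overgrazing.
5 steps out: the invasive frog population surge.
6 steps out: the algae range expansion.
Not reachable from it: the coastal sedge range expansion, the migratory bass habitat loss, the trout displacement, the crayfish die-off, the upstream frog population surge, the algae overgrazing.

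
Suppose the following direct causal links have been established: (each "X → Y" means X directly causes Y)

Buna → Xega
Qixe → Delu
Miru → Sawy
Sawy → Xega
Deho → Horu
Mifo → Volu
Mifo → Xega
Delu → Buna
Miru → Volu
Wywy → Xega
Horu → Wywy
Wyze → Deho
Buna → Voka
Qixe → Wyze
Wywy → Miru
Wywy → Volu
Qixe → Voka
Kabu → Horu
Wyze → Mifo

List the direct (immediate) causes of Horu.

Upstream contributors include Qixe, Wyze, but only Deho, Kabu feed directly into Horu.

Deho, Kabu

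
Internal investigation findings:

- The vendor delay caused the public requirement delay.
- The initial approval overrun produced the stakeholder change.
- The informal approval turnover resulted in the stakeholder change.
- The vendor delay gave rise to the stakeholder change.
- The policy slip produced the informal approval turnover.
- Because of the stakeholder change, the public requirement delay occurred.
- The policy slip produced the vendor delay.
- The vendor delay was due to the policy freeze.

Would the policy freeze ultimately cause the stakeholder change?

Yes

There is a causal chain: the policy freeze → the vendor delay → the stakeholder change.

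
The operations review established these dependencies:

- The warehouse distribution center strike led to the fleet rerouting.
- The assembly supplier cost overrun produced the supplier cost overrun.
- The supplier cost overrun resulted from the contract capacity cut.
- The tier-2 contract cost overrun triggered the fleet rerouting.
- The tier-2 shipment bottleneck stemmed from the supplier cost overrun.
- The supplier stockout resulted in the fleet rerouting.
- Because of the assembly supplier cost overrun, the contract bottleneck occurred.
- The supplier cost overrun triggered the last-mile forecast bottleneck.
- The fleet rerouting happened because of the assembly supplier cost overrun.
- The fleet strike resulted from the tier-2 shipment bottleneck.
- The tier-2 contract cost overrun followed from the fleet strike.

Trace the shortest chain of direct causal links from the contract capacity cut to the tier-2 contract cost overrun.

the contract capacity cut → the supplier cost overrun
the supplier cost overrun → the tier-2 shipment bottleneck
the tier-2 shipment bottleneck → the fleet strike
the fleet strike → the tier-2 contract cost overrun
Length: 4 steps.

the contract capacity cut → the supplier cost overrun → the tier-2 shipment bottleneck → the fleet strike → the tier-2 contract cost overrun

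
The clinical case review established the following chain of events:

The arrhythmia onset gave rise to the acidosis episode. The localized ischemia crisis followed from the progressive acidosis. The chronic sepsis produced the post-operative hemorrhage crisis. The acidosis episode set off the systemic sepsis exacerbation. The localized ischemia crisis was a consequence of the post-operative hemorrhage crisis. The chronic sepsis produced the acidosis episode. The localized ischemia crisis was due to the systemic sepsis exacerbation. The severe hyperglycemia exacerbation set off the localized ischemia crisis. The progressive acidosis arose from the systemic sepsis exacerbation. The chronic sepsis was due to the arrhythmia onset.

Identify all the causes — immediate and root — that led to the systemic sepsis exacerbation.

the acidosis episode, the arrhythmia onset, the chronic sepsis

Immediate cause of the systemic sepsis exacerbation: the acidosis episode.
Further upstream: the arrhythmia onset, the chronic sepsis.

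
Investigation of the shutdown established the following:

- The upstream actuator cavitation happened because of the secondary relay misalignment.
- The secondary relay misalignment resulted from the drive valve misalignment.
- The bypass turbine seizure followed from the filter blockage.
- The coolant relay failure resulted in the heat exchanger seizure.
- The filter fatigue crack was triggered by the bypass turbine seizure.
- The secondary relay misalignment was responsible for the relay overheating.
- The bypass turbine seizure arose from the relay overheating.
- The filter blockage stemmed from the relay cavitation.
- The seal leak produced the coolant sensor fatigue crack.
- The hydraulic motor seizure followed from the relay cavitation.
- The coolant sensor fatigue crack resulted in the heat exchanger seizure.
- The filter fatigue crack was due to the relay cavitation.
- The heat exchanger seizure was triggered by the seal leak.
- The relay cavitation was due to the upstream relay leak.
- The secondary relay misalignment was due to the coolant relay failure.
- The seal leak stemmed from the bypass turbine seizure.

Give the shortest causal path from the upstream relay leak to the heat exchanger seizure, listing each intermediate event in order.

the upstream relay leak → the relay cavitation
the relay cavitation → the filter blockage
the filter blockage → the bypass turbine seizure
the bypass turbine seizure → the seal leak
the seal leak → the heat exchanger seizure
Length: 5 steps.

the upstream relay leak → the relay cavitation → the filter blockage → the bypass turbine seizure → the seal leak → the heat exchanger seizure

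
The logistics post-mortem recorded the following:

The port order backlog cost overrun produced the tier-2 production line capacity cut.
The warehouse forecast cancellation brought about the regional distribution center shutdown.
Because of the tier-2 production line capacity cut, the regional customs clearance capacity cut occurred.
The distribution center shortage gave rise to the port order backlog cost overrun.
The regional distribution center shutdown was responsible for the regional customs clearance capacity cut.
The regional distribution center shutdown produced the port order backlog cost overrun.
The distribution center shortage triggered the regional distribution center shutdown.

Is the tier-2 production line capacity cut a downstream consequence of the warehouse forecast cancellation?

Yes

There is a causal chain: the warehouse forecast cancellation → the regional distribution center shutdown → the port order backlog cost overrun → the tier-2 production line capacity cut.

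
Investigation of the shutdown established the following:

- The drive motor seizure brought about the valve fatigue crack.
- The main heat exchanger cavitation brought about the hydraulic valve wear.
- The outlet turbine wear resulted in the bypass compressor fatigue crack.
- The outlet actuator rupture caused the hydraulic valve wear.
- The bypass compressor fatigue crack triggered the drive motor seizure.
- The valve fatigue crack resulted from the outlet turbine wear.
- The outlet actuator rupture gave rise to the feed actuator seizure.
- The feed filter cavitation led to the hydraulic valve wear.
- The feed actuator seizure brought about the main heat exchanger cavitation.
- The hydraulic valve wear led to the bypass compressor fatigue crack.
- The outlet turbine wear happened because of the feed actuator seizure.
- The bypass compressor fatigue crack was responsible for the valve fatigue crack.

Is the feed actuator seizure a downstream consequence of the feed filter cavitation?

The feed filter cavitation leads to the hydraulic valve wear, the bypass compressor fatigue crack, the drive motor seizure, the valve fatigue crack; the feed actuator seizure is not among them.

No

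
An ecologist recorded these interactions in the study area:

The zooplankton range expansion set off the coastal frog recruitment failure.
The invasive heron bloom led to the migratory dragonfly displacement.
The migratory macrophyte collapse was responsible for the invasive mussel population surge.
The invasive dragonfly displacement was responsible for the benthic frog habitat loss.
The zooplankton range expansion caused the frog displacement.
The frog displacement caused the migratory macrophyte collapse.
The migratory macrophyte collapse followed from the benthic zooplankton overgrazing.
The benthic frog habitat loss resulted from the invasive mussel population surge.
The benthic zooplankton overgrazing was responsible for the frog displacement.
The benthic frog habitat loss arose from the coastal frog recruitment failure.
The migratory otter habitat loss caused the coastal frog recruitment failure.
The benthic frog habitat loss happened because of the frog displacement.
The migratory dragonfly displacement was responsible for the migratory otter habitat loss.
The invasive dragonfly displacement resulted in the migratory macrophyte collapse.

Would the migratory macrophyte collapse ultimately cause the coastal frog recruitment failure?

No

The migratory macrophyte collapse leads to the invasive mussel population surge, the benthic frog habitat loss; the coastal frog recruitment failure is not among them.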